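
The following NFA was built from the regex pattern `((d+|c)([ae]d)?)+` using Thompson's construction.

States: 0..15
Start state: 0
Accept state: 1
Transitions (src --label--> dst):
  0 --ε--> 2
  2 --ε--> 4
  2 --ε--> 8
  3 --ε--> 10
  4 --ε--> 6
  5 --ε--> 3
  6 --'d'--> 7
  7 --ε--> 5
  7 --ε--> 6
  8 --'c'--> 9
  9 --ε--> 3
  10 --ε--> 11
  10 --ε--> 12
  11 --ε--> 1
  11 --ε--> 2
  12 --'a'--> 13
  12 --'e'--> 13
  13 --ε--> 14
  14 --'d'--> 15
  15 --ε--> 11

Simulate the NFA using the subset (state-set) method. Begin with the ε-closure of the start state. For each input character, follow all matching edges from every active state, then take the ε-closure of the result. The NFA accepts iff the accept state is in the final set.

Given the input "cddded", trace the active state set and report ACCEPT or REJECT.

Answer: ACCEPT

Derivation:
initial (ε-close {0}): {0,2,4,6,8}
'c' @ 1: {1,2,3,4,6,8,9,10,11,12}  [accepting]
'd' @ 2: {1,2,3,4,5,6,7,8,10,11,12}  [accepting]
'd' @ 3: {1,2,3,4,5,6,7,8,10,11,12}  [accepting]
'd' @ 4: {1,2,3,4,5,6,7,8,10,11,12}  [accepting]
'e' @ 5: {13,14}
'd' @ 6: {1,2,4,6,8,11,15}  [accepting]
end set {1,2,4,6,8,11,15} — state 1 in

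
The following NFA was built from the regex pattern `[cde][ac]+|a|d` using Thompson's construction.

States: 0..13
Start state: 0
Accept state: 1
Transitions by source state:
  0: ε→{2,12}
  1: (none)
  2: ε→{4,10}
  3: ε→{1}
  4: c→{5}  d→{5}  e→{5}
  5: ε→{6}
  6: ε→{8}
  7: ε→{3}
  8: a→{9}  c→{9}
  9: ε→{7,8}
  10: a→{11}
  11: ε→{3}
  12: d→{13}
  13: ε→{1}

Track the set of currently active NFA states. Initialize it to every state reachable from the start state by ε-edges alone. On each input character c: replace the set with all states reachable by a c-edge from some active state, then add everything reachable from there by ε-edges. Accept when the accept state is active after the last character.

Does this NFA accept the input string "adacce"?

S₀ = ε-closure({0}) = {0,2,4,10,12}
'a' @ 1: {1,3,11}  [accepting]
'd' @ 2: {}  — state set empty
rest 'acce' ignored (set empty)
after full input: {}  (accept=1 not in)

Answer: REJECT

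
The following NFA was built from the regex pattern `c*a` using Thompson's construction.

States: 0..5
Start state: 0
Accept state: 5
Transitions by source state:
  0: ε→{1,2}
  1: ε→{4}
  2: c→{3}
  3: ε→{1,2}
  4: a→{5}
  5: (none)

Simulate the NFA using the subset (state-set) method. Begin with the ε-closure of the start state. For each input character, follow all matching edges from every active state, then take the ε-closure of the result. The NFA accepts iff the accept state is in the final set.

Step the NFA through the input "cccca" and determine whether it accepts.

Answer: ACCEPT

Derivation:
initial (ε-close {0}): {0,1,2,4}
'c' @ 1: {1,2,3,4}
'c' @ 2: {1,2,3,4}
'c' @ 3: {1,2,3,4}
'c' @ 4: {1,2,3,4}
'a' @ 5: {5}  ✓accept
after full input: {5}  (accept=5 in)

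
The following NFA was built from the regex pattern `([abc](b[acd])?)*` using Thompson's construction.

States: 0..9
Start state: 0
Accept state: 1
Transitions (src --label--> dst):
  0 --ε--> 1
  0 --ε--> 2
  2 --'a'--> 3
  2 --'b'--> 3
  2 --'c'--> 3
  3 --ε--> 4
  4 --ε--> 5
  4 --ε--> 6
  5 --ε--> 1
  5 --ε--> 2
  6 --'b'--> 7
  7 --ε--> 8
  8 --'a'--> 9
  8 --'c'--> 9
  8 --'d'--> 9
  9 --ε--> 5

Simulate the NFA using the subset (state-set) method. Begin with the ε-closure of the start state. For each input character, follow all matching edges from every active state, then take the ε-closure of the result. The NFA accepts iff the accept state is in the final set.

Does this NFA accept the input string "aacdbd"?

Answer: REJECT

Steps:
start: ε-closure({0}) = {0,1,2}
'a' @ 1: {1,2,3,4,5,6}  [accepting]
'a' @ 2: {1,2,3,4,5,6}  [accepting]
'c' @ 3: {1,2,3,4,5,6}  [accepting]
'd' @ 4: {}  — state set empty
rest 'bd' ignored (set empty)
end set {} — state 1 not in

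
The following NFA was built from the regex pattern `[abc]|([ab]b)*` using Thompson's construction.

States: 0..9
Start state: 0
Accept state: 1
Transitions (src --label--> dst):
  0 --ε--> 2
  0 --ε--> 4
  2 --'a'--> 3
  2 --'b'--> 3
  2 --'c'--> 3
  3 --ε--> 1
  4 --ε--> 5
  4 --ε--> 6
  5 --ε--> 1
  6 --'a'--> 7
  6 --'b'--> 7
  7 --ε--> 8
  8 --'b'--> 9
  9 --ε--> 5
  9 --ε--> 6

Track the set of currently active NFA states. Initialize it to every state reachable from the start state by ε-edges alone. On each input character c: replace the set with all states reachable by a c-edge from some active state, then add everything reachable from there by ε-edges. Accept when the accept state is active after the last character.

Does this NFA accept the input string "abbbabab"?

start: ε-closure({0}) = {0,1,2,4,5,6}
'a' @ 1: {1,3,7,8}  ✓accept
'b' @ 2: {1,5,6,9}  ✓accept
'b' @ 3: {7,8}
'b' @ 4: {1,5,6,9}  ✓accept
'a' @ 5: {7,8}
'b' @ 6: {1,5,6,9}  ✓accept
'a' @ 7: {7,8}
'b' @ 8: {1,5,6,9}  ✓accept
final: {1,5,6,9}; accept 1 in set

Answer: ACCEPT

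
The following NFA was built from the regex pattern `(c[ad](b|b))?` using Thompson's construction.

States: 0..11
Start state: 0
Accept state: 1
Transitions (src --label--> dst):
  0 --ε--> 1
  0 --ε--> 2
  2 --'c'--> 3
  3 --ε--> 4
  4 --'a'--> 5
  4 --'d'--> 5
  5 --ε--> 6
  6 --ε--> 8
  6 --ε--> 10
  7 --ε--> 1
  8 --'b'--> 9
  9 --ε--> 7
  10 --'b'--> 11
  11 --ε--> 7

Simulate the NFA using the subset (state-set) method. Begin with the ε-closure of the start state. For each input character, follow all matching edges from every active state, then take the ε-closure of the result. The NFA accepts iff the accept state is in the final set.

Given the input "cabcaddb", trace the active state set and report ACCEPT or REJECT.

Answer: REJECT

Derivation:
initial (ε-close {0}): {0,1,2}
'c' @ 1: {3,4}
'a' @ 2: {5,6,8,10}
'b' @ 3: {1,7,9,11}  (accept∈set)
'c' @ 4: {}  — state set empty
rest 'addb' ignored (set empty)
after full input: {}  (accept=1 not in)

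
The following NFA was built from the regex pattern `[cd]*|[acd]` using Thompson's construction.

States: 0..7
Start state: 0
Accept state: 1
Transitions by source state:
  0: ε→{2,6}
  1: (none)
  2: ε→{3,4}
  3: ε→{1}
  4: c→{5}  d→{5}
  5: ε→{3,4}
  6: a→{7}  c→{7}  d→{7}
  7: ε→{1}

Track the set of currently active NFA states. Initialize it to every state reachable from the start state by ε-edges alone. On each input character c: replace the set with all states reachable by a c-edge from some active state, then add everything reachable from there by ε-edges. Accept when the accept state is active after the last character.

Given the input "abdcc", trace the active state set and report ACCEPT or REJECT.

start: ε-closure({0}) = {0,1,2,3,4,6}
'a' @ 1: {1,7}  ✓accept
'b' @ 2: {}  — no active states
rest 'dcc' ignored (set empty)
after full input: {}  (accept=1 not in)

Answer: REJECT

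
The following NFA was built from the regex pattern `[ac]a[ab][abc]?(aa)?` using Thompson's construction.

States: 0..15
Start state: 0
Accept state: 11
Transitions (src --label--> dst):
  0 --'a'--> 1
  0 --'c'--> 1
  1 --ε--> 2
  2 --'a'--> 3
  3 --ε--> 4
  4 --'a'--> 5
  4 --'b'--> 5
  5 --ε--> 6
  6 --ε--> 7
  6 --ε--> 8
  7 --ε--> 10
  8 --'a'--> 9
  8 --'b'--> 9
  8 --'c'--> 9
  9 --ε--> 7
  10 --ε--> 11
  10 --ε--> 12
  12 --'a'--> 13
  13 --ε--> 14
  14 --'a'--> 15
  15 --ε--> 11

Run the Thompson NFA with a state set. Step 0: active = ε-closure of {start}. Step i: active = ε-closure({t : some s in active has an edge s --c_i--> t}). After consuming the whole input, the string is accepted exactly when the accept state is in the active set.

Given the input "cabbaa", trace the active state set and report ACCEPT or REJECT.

start: ε-closure({0}) = {0}
'c' @ 1: {1,2}
'a' @ 2: {3,4}
'b' @ 3: {5,6,7,8,10,11,12}  (accept∈set)
'b' @ 4: {7,9,10,11,12}  (accept∈set)
'a' @ 5: {13,14}
'a' @ 6: {11,15}  (accept∈set)
after full input: {11,15}  (accept=11 in)

Answer: ACCEPT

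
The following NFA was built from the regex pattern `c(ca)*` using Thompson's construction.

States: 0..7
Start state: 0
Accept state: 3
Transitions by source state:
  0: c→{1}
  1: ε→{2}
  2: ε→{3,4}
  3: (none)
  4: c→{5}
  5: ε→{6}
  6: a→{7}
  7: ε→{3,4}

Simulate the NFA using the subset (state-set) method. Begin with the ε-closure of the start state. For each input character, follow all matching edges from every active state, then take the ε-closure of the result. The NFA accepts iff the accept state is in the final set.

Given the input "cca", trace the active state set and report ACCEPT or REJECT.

initial (ε-close {0}): {0}
'c' @ 1: {1,2,3,4}  ✓accept
'c' @ 2: {5,6}
'a' @ 3: {3,4,7}  ✓accept
end set {3,4,7} — state 3 in

Answer: ACCEPT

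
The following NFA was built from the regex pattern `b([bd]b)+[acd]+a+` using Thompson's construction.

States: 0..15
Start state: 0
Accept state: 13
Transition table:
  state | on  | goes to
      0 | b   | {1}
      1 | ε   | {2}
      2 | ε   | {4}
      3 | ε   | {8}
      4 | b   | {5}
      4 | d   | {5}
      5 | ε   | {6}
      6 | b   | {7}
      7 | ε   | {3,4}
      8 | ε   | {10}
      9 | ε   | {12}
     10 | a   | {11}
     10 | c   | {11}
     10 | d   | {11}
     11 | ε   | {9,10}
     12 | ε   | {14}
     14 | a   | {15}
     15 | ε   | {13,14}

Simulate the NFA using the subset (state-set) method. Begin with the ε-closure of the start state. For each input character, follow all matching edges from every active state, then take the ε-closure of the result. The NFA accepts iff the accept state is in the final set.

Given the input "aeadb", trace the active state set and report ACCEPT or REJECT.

Answer: REJECT

Derivation:
initial (ε-close {0}): {0}
'a' @ 1: {}  — dead — no transitions
rest 'eadb' ignored (set empty)
final: {}; accept 13 not in set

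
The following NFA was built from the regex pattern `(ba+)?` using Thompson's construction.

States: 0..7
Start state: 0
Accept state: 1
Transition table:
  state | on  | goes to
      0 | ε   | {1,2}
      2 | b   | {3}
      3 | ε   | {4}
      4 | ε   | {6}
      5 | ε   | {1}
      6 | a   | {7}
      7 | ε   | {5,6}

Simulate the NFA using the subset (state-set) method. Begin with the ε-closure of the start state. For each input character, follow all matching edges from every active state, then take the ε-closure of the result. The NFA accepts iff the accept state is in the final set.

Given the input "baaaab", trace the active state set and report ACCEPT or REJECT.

S₀ = ε-closure({0}) = {0,1,2}
'b' @ 1: {3,4,6}
'a' @ 2: {1,5,6,7}  [accepting]
'a' @ 3: {1,5,6,7}  [accepting]
'a' @ 4: {1,5,6,7}  [accepting]
'a' @ 5: {1,5,6,7}  [accepting]
'b' @ 6: {}  — dead — no transitions
end set {} — state 1 not in

Answer: REJECT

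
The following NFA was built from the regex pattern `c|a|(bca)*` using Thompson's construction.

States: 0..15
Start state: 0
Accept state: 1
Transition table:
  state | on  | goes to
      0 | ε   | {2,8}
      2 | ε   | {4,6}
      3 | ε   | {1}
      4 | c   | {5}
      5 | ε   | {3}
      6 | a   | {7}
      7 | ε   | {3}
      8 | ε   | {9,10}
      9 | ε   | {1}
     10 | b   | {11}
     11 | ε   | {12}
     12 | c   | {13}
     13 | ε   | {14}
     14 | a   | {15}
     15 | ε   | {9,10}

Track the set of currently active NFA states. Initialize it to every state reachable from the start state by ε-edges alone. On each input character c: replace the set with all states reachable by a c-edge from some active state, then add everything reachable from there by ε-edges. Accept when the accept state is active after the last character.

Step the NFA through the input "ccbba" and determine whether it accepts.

Answer: REJECT

Trace:
start: ε-closure({0}) = {0,1,2,4,6,8,9,10}
'c' @ 1: {1,3,5}  ✓accept
'c' @ 2: {}  — state set empty
rest 'bba' ignored (set empty)
final: {}; accept 1 not in set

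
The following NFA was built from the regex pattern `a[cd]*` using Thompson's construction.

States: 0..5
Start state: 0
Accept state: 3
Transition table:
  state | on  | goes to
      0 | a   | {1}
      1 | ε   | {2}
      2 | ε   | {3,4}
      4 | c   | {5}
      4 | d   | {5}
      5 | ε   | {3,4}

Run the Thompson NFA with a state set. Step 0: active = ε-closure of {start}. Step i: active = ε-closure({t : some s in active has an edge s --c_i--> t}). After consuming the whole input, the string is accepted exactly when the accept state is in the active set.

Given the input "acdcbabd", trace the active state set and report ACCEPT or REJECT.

Answer: REJECT

Steps:
start: ε-closure({0}) = {0}
'a' @ 1: {1,2,3,4}  [accepting]
'c' @ 2: {3,4,5}  [accepting]
'd' @ 3: {3,4,5}  [accepting]
'c' @ 4: {3,4,5}  [accepting]
'b' @ 5: {}  — no active states
rest 'abd' ignored (set empty)
final: {}; accept 3 not in set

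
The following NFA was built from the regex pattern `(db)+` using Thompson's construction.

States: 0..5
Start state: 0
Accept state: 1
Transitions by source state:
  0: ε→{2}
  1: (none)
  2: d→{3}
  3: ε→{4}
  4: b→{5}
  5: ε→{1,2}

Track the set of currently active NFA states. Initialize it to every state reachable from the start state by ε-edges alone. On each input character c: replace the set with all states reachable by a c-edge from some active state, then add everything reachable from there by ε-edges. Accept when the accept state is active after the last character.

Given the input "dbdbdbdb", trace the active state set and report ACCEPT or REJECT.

initial (ε-close {0}): {0,2}
'd' @ 1: {3,4}
'b' @ 2: {1,2,5}  ✓accept
'd' @ 3: {3,4}
'b' @ 4: {1,2,5}  ✓accept
'd' @ 5: {3,4}
'b' @ 6: {1,2,5}  ✓accept
'd' @ 7: {3,4}
'b' @ 8: {1,2,5}  ✓accept
after full input: {1,2,5}  (accept=1 in)

Answer: ACCEPT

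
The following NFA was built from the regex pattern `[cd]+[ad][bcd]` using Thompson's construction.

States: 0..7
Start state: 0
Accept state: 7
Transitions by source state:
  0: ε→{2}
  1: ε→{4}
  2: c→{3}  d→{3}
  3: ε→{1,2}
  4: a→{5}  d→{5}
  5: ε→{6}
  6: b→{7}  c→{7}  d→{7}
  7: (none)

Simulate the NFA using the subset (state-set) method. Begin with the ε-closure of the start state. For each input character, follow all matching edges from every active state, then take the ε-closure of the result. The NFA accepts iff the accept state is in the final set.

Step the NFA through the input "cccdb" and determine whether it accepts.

initial (ε-close {0}): {0,2}
'c' @ 1: {1,2,3,4}
'c' @ 2: {1,2,3,4}
'c' @ 3: {1,2,3,4}
'd' @ 4: {1,2,3,4,5,6}
'b' @ 5: {7}  [accepting]
after full input: {7}  (accept=7 in)

Answer: ACCEPT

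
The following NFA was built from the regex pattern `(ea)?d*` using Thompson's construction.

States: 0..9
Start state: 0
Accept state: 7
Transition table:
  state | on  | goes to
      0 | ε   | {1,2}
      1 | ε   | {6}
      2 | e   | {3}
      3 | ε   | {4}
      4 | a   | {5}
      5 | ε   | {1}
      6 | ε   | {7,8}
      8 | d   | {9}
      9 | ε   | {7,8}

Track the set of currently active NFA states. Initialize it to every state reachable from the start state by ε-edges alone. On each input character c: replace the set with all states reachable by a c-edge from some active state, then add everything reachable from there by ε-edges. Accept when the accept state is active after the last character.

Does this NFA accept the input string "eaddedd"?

Answer: REJECT

Trace:
start: ε-closure({0}) = {0,1,2,6,7,8}
'e' @ 1: {3,4}
'a' @ 2: {1,5,6,7,8}  ✓accept
'd' @ 3: {7,8,9}  ✓accept
'd' @ 4: {7,8,9}  ✓accept
'e' @ 5: {}  — no active states
rest 'dd' ignored (set empty)
final: {}; accept 7 not in set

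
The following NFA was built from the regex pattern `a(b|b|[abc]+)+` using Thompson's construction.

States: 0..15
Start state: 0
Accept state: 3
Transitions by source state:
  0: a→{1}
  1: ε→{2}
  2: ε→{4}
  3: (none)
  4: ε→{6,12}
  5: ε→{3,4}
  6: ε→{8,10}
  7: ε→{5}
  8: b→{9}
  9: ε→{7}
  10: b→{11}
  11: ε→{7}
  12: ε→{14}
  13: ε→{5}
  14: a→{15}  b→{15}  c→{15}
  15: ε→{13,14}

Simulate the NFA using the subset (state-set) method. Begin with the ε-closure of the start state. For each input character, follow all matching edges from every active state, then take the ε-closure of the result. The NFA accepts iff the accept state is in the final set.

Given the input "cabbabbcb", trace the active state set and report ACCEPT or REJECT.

initial (ε-close {0}): {0}
'c' @ 1: {}  — state set empty
rest 'abbabbcb' ignored (set empty)
end set {} — state 3 not in

Answer: REJECT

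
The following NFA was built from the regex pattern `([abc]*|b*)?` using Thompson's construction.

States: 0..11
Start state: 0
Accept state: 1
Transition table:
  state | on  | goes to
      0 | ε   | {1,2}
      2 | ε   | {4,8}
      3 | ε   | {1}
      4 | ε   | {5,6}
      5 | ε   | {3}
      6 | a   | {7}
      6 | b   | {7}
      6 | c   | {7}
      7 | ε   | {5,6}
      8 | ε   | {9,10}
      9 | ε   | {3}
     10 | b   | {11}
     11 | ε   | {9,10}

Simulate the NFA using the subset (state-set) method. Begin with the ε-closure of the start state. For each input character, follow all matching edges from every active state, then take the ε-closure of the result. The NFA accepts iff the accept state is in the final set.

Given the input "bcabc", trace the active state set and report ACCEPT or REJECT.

S₀ = ε-closure({0}) = {0,1,2,3,4,5,6,8,9,10}
'b' @ 1: {1,3,5,6,7,9,10,11}  (accept∈set)
'c' @ 2: {1,3,5,6,7}  (accept∈set)
'a' @ 3: {1,3,5,6,7}  (accept∈set)
'b' @ 4: {1,3,5,6,7}  (accept∈set)
'c' @ 5: {1,3,5,6,7}  (accept∈set)
end set {1,3,5,6,7} — state 1 in

Answer: ACCEPT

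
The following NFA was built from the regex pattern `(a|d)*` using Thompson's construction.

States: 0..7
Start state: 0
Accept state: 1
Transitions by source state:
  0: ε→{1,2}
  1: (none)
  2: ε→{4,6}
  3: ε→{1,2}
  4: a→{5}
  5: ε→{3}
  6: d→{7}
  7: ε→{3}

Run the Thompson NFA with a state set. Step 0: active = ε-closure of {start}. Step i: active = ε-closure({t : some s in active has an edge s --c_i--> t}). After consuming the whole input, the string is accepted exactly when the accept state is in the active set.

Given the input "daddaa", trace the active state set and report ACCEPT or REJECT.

initial (ε-close {0}): {0,1,2,4,6}
'd' @ 1: {1,2,3,4,6,7}  ✓accept
'a' @ 2: {1,2,3,4,5,6}  ✓accept
'd' @ 3: {1,2,3,4,6,7}  ✓accept
'd' @ 4: {1,2,3,4,6,7}  ✓accept
'a' @ 5: {1,2,3,4,5,6}  ✓accept
'a' @ 6: {1,2,3,4,5,6}  ✓accept
end set {1,2,3,4,5,6} — state 1 in

Answer: ACCEPT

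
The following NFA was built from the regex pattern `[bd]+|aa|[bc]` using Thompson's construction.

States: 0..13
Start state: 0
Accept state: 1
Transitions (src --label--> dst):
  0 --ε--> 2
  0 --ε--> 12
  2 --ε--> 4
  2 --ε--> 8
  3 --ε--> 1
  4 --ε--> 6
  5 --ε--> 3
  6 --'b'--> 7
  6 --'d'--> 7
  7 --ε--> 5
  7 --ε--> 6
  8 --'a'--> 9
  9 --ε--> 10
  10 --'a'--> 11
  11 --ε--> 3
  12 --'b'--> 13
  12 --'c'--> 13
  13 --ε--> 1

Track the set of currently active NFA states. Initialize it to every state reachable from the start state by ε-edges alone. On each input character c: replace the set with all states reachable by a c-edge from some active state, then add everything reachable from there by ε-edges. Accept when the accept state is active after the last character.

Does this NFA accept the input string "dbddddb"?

Answer: ACCEPT

Derivation:
S₀ = ε-closure({0}) = {0,2,4,6,8,12}
'd' @ 1: {1,3,5,6,7}  ✓accept
'b' @ 2: {1,3,5,6,7}  ✓accept
'd' @ 3: {1,3,5,6,7}  ✓accept
'd' @ 4: {1,3,5,6,7}  ✓accept
'd' @ 5: {1,3,5,6,7}  ✓accept
'd' @ 6: {1,3,5,6,7}  ✓accept
'b' @ 7: {1,3,5,6,7}  ✓accept
after full input: {1,3,5,6,7}  (accept=1 in)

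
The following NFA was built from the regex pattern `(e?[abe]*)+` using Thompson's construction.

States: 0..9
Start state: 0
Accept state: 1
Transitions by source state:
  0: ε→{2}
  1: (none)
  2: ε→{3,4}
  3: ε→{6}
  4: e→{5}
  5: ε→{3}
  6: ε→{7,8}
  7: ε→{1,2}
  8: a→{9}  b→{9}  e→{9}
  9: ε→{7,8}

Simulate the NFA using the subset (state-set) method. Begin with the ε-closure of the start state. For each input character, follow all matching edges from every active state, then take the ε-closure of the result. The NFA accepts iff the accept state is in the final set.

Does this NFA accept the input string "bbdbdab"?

Answer: REJECT

Steps:
initial (ε-close {0}): {0,1,2,3,4,6,7,8}
'b' @ 1: {1,2,3,4,6,7,8,9}  [accepting]
'b' @ 2: {1,2,3,4,6,7,8,9}  [accepting]
'd' @ 3: {}  — dead — no transitions
rest 'bdab' ignored (set empty)
after full input: {}  (accept=1 not in)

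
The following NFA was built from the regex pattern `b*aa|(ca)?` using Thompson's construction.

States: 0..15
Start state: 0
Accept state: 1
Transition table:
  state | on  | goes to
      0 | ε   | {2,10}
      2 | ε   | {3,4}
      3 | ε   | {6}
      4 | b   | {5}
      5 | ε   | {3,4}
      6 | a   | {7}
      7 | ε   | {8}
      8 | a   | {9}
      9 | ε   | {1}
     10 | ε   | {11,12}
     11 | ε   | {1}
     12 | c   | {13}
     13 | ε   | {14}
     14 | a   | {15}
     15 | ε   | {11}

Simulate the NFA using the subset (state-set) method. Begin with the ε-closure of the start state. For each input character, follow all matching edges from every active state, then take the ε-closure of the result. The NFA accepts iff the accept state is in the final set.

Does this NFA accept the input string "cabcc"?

Answer: REJECT

Trace:
initial (ε-close {0}): {0,1,2,3,4,6,10,11,12}
'c' @ 1: {13,14}
'a' @ 2: {1,11,15}  [accepting]
'b' @ 3: {}  — dead — no transitions
rest 'cc' ignored (set empty)
after full input: {}  (accept=1 not in)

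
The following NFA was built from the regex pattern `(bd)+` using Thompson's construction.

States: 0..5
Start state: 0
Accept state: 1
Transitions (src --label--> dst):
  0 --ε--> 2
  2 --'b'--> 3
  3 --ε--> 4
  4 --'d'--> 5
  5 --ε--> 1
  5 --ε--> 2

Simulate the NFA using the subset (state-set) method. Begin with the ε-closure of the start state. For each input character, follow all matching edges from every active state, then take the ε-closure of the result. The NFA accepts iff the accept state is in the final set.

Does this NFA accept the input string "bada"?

Answer: REJECT

Derivation:
start: ε-closure({0}) = {0,2}
'b' @ 1: {3,4}
'a' @ 2: {}  — no active states
rest 'da' ignored (set empty)
after full input: {}  (accept=1 not in)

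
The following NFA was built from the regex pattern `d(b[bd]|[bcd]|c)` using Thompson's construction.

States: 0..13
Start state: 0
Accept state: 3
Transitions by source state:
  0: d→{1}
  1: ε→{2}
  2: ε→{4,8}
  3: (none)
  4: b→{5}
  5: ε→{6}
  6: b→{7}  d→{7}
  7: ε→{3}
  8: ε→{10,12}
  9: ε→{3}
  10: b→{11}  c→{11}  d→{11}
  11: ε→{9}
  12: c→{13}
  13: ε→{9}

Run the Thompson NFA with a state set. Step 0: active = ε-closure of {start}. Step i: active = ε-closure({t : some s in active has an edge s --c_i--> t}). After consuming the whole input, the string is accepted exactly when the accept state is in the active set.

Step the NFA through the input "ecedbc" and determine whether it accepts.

initial (ε-close {0}): {0}
'e' @ 1: {}  — dead — no transitions
rest 'cedbc' ignored (set empty)
final: {}; accept 3 not in set

Answer: REJECT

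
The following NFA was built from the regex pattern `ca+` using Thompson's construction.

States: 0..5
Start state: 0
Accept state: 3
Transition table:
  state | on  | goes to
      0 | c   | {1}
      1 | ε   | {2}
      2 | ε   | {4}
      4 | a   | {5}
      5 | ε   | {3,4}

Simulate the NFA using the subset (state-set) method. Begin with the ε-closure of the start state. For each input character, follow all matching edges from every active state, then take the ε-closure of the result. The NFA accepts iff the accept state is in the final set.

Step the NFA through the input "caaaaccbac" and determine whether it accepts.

Answer: REJECT

Steps:
start: ε-closure({0}) = {0}
'c' @ 1: {1,2,4}
'a' @ 2: {3,4,5}  ✓accept
'a' @ 3: {3,4,5}  ✓accept
'a' @ 4: {3,4,5}  ✓accept
'a' @ 5: {3,4,5}  ✓accept
'c' @ 6: {}  — no active states
rest 'cbac' ignored (set empty)
end set {} — state 3 not in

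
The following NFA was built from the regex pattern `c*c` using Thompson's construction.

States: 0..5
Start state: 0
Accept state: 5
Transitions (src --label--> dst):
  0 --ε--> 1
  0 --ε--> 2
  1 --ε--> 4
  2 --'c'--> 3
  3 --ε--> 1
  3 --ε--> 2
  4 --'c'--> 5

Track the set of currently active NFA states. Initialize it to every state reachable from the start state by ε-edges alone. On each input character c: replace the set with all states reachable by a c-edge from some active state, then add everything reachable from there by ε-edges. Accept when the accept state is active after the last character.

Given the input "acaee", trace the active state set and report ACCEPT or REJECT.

Answer: REJECT

Steps:
S₀ = ε-closure({0}) = {0,1,2,4}
'a' @ 1: {}  — dead — no transitions
rest 'caee' ignored (set empty)
after full input: {}  (accept=5 not in)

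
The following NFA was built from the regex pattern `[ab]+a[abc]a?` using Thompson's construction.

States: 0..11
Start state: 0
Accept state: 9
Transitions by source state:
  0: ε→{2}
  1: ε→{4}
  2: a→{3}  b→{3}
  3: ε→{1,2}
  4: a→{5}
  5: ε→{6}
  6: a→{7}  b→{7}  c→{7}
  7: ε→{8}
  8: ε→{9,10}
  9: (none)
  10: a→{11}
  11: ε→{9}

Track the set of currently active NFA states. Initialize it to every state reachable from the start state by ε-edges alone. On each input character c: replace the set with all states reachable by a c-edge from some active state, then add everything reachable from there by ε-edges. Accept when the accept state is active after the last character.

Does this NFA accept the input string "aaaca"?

Answer: ACCEPT

Steps:
start: ε-closure({0}) = {0,2}
'a' @ 1: {1,2,3,4}
'a' @ 2: {1,2,3,4,5,6}
'a' @ 3: {1,2,3,4,5,6,7,8,9,10}  (accept∈set)
'c' @ 4: {7,8,9,10}  (accept∈set)
'a' @ 5: {9,11}  (accept∈set)
after full input: {9,11}  (accept=9 in)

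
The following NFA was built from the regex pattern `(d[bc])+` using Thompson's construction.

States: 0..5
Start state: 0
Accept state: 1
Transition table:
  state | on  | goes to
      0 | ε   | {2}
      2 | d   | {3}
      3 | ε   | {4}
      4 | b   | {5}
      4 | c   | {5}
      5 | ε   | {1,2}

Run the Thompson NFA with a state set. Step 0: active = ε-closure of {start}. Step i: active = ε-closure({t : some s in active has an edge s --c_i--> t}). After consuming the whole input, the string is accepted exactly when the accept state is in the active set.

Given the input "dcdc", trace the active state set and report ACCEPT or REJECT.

Answer: ACCEPT

Steps:
start: ε-closure({0}) = {0,2}
'd' @ 1: {3,4}
'c' @ 2: {1,2,5}  (accept∈set)
'd' @ 3: {3,4}
'c' @ 4: {1,2,5}  (accept∈set)
final: {1,2,5}; accept 1 in set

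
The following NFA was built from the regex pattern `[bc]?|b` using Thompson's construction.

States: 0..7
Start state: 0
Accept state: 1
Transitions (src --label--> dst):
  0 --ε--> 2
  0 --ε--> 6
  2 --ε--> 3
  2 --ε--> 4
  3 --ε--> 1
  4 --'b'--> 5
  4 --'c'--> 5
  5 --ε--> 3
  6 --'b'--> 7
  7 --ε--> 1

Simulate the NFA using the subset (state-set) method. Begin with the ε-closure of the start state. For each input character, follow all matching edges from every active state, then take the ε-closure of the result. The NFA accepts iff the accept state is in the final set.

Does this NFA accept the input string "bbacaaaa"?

initial (ε-close {0}): {0,1,2,3,4,6}
'b' @ 1: {1,3,5,7}  (accept∈set)
'b' @ 2: {}  — dead — no transitions
rest 'acaaaa' ignored (set empty)
end set {} — state 1 not in

Answer: REJECT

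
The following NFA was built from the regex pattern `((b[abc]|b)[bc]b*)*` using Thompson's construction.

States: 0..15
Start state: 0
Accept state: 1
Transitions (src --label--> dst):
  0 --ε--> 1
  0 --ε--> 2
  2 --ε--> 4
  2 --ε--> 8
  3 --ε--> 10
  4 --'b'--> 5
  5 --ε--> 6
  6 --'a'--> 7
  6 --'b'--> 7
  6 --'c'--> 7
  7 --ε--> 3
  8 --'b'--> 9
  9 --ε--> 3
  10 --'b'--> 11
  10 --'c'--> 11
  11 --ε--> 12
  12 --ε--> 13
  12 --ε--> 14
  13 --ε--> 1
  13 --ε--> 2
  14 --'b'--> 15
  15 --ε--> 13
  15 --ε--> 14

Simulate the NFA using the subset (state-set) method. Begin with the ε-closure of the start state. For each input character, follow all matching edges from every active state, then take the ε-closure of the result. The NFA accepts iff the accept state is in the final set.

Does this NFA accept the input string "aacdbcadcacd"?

initial (ε-close {0}): {0,1,2,4,8}
'a' @ 1: {}  — dead — no transitions
rest 'acdbcadcacd' ignored (set empty)
final: {}; accept 1 not in set

Answer: REJECT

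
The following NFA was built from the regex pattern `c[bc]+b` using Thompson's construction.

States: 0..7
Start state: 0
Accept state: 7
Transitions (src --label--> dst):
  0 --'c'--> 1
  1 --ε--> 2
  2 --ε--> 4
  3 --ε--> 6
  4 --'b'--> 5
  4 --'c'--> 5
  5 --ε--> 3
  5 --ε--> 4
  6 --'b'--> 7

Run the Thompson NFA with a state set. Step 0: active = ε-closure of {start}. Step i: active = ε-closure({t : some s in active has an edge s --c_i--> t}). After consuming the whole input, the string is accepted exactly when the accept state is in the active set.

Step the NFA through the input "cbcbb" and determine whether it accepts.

Answer: ACCEPT

Steps:
start: ε-closure({0}) = {0}
'c' @ 1: {1,2,4}
'b' @ 2: {3,4,5,6}
'c' @ 3: {3,4,5,6}
'b' @ 4: {3,4,5,6,7}  (accept∈set)
'b' @ 5: {3,4,5,6,7}  (accept∈set)
end set {3,4,5,6,7} — state 7 in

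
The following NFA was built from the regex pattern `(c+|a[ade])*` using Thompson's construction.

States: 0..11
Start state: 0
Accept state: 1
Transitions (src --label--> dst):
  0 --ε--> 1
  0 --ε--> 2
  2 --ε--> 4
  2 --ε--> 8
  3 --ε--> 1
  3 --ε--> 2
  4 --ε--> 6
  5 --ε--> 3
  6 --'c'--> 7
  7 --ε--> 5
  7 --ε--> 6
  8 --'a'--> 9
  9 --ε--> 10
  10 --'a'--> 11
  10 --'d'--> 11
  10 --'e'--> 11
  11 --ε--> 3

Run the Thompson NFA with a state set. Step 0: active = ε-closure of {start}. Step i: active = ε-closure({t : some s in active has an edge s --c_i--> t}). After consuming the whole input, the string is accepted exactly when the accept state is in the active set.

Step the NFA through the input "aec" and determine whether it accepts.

Answer: ACCEPT

Trace:
initial (ε-close {0}): {0,1,2,4,6,8}
'a' @ 1: {9,10}
'e' @ 2: {1,2,3,4,6,8,11}  ✓accept
'c' @ 3: {1,2,3,4,5,6,7,8}  ✓accept
final: {1,2,3,4,5,6,7,8}; accept 1 in set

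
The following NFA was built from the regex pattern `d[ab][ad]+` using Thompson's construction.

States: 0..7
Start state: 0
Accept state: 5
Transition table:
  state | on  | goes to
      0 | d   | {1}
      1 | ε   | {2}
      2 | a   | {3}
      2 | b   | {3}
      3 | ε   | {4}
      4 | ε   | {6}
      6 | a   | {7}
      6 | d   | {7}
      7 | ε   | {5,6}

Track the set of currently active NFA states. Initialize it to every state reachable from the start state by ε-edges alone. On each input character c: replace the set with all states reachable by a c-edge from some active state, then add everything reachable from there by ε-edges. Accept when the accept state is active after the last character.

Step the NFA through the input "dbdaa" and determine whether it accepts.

start: ε-closure({0}) = {0}
'd' @ 1: {1,2}
'b' @ 2: {3,4,6}
'd' @ 3: {5,6,7}  ✓accept
'a' @ 4: {5,6,7}  ✓accept
'a' @ 5: {5,6,7}  ✓accept
end set {5,6,7} — state 5 in

Answer: ACCEPT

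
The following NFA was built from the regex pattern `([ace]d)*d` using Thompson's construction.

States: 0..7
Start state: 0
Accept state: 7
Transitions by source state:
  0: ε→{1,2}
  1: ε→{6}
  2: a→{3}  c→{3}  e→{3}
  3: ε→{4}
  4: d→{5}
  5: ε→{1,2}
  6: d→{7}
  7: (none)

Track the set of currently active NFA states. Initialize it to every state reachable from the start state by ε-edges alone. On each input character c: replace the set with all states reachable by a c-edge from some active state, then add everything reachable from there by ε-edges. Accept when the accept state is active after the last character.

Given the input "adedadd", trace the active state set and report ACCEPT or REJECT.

Answer: ACCEPT

Derivation:
S₀ = ε-closure({0}) = {0,1,2,6}
'a' @ 1: {3,4}
'd' @ 2: {1,2,5,6}
'e' @ 3: {3,4}
'd' @ 4: {1,2,5,6}
'a' @ 5: {3,4}
'd' @ 6: {1,2,5,6}
'd' @ 7: {7}  [accepting]
final: {7}; accept 7 in set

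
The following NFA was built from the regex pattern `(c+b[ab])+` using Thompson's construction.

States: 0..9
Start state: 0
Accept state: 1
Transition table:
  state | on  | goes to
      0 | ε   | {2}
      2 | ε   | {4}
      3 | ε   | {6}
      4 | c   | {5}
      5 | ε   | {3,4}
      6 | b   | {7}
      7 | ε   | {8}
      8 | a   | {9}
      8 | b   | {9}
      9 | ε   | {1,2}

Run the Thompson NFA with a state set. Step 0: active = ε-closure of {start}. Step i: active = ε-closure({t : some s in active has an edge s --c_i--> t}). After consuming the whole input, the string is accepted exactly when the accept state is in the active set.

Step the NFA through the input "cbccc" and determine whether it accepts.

initial (ε-close {0}): {0,2,4}
'c' @ 1: {3,4,5,6}
'b' @ 2: {7,8}
'c' @ 3: {}  — no active states
rest 'cc' ignored (set empty)
final: {}; accept 1 not in set

Answer: REJECT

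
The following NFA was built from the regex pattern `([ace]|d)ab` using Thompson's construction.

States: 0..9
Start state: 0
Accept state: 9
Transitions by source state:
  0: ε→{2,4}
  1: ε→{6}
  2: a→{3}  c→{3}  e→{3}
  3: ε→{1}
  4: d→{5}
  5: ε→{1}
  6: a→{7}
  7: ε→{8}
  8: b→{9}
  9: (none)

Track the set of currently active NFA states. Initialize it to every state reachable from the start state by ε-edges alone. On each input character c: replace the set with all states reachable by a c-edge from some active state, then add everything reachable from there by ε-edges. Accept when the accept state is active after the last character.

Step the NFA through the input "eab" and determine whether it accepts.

S₀ = ε-closure({0}) = {0,2,4}
'e' @ 1: {1,3,6}
'a' @ 2: {7,8}
'b' @ 3: {9}  [accepting]
after full input: {9}  (accept=9 in)

Answer: ACCEPT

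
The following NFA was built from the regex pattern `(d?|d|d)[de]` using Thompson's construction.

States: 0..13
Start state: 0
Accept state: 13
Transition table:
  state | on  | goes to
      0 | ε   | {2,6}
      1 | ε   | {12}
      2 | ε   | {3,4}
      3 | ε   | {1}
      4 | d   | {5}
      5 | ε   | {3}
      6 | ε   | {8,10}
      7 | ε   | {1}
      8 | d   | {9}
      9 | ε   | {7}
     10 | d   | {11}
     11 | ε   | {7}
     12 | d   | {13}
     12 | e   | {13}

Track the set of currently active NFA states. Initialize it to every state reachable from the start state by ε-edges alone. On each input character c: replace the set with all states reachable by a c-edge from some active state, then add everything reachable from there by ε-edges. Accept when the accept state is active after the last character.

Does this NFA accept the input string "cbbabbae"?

Answer: REJECT

Trace:
initial (ε-close {0}): {0,1,2,3,4,6,8,10,12}
'c' @ 1: {}  — dead — no transitions
rest 'bbabbae' ignored (set empty)
end set {} — state 13 not in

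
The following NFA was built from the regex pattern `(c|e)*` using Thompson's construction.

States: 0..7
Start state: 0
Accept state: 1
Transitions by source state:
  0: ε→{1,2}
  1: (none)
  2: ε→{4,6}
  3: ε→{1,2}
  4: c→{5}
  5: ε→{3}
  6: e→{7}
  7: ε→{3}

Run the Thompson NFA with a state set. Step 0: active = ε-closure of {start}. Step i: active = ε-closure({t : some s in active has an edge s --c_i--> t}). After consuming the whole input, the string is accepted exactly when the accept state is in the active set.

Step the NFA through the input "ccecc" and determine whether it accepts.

initial (ε-close {0}): {0,1,2,4,6}
'c' @ 1: {1,2,3,4,5,6}  [accepting]
'c' @ 2: {1,2,3,4,5,6}  [accepting]
'e' @ 3: {1,2,3,4,6,7}  [accepting]
'c' @ 4: {1,2,3,4,5,6}  [accepting]
'c' @ 5: {1,2,3,4,5,6}  [accepting]
end set {1,2,3,4,5,6} — state 1 in

Answer: ACCEPT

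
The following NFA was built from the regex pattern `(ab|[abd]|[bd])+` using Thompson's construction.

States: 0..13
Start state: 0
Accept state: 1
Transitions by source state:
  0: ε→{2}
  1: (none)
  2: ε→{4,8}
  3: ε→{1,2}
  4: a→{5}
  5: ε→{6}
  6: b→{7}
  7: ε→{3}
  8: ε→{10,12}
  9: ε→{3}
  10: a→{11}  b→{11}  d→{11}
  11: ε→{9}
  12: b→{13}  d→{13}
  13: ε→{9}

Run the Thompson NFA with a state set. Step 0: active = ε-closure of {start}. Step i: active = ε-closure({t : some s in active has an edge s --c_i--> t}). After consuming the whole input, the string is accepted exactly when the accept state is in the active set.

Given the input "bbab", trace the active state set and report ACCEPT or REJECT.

initial (ε-close {0}): {0,2,4,8,10,12}
'b' @ 1: {1,2,3,4,8,9,10,11,12,13}  [accepting]
'b' @ 2: {1,2,3,4,8,9,10,11,12,13}  [accepting]
'a' @ 3: {1,2,3,4,5,6,8,9,10,11,12}  [accepting]
'b' @ 4: {1,2,3,4,7,8,9,10,11,12,13}  [accepting]
after full input: {1,2,3,4,7,8,9,10,11,12,13}  (accept=1 in)

Answer: ACCEPT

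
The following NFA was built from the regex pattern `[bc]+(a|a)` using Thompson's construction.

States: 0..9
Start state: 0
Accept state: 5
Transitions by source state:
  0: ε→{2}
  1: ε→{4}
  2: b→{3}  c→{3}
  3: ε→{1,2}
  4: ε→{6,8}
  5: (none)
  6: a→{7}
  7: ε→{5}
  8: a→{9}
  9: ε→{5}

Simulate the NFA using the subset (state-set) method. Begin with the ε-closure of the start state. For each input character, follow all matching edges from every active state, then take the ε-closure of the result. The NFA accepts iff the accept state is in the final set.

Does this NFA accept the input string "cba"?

Answer: ACCEPT

Trace:
start: ε-closure({0}) = {0,2}
'c' @ 1: {1,2,3,4,6,8}
'b' @ 2: {1,2,3,4,6,8}
'a' @ 3: {5,7,9}  ✓accept
final: {5,7,9}; accept 5 in set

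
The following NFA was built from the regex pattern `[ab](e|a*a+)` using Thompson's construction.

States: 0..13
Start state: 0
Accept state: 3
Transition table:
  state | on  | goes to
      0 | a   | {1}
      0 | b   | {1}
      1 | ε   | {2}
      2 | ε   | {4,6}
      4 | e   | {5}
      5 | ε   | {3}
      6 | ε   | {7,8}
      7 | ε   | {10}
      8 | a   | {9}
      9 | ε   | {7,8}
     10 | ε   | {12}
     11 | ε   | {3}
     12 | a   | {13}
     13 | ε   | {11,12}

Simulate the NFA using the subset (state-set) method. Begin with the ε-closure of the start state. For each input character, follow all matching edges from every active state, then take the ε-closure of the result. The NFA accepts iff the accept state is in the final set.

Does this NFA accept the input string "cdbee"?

Answer: REJECT

Steps:
initial (ε-close {0}): {0}
'c' @ 1: {}  — state set empty
rest 'dbee' ignored (set empty)
final: {}; accept 3 not in set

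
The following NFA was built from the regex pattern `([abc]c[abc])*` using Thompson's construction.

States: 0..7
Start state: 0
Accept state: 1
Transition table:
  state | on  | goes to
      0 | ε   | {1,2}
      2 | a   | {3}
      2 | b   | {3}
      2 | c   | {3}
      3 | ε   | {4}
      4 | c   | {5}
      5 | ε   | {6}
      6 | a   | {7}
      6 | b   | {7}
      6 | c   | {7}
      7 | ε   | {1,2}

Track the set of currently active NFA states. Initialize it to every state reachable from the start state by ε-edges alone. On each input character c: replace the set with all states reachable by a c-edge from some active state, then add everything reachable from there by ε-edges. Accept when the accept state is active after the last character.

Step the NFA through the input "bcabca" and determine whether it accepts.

Answer: ACCEPT

Trace:
start: ε-closure({0}) = {0,1,2}
'b' @ 1: {3,4}
'c' @ 2: {5,6}
'a' @ 3: {1,2,7}  [accepting]
'b' @ 4: {3,4}
'c' @ 5: {5,6}
'a' @ 6: {1,2,7}  [accepting]
final: {1,2,7}; accept 1 in set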